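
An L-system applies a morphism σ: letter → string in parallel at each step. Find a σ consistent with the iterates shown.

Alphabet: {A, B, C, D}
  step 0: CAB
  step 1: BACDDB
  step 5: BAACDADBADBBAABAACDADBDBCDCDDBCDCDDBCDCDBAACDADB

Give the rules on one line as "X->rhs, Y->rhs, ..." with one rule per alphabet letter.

A->CD, B->DB, C->BA, D->A

  step 0 ⇒ step 1: CAB ⇒ BA·CD·DB
    A ↦ CD
    B ↦ DB
    C ↦ BA
    D ↦ A  (constrained at step 1)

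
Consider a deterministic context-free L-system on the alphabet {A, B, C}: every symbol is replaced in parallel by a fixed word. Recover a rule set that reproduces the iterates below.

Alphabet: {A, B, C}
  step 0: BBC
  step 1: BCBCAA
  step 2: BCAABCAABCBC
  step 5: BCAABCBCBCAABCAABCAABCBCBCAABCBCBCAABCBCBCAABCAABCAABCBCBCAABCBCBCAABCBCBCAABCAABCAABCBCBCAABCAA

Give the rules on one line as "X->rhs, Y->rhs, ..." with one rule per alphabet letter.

A->BC, B->BC, C->AA

  step 1 ⇒ step 2: BCBCAA ⇒ BC·AA·BC·AA·BC·BC
    A ↦ BC
    B ↦ BC
    C ↦ AA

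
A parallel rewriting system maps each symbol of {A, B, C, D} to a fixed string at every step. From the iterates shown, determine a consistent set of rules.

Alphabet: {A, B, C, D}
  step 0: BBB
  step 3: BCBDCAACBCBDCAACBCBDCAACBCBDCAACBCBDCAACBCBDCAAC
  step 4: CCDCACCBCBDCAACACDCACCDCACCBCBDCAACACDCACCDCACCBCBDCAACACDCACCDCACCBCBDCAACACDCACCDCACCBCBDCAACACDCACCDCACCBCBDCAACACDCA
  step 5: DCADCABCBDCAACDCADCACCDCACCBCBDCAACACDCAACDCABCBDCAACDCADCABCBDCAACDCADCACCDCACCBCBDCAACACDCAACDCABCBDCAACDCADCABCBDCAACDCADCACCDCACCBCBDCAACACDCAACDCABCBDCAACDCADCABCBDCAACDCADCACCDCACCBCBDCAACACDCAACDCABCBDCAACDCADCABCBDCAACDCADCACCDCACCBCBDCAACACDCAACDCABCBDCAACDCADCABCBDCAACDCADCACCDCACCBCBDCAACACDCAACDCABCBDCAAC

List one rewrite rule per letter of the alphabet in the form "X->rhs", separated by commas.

  step 4 ⇒ step 5: CCDCACCBCBDCAACACDCACCDCACCBCBDCAACACDCACCDCACCBCBDCAACACDCACCDCACCBCBDCAACACDCACCDCACCBCBDCAACACDCACCDCACCBCBDCAACACDCA ⇒ DCA·DCA·BCB·DCA·AC·DCA·DCA·CC·DCA·CC·BCB·DCA·AC·AC·DCA·AC·DCA·BCB·DCA·AC·DCA·DCA·BCB·DCA·AC·DCA·DCA·CC·DCA·CC·BCB·DCA·AC·AC·DCA·AC·DCA·BCB·DCA·AC·DCA·DCA·BCB·DCA·AC·DCA·DCA·CC·DCA·CC·BCB·DCA·AC·AC·DCA·AC·DCA·BCB·DCA·AC·DCA·DCA·BCB·DCA·AC·DCA·DCA·CC·DCA·CC·BCB·DCA·AC·AC·DCA·AC·DCA·BCB·DCA·AC·DCA·DCA·BCB·DCA·AC·DCA·DCA·CC·DCA·CC·BCB·DCA·AC·AC·DCA·AC·DCA·BCB·DCA·AC·DCA·DCA·BCB·DCA·AC·DCA·DCA·CC·DCA·CC·BCB·DCA·AC·AC·DCA·AC·DCA·BCB·DCA·AC
    A ↦ AC
    B ↦ CC
    C ↦ DCA
    D ↦ BCB

A->AC, B->CC, C->DCA, D->BCB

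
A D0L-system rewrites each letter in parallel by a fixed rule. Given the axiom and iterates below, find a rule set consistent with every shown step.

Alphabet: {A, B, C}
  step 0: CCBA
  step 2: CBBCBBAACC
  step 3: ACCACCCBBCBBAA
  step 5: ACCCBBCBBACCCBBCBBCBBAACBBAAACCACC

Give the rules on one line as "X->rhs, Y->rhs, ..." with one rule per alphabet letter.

  step 2 ⇒ step 3: CBBCBBAACC ⇒ A·C·C·A·C·C·CBB·CBB·A·A
    A ↦ CBB
    B ↦ C
    C ↦ A

A->CBB, B->C, C->A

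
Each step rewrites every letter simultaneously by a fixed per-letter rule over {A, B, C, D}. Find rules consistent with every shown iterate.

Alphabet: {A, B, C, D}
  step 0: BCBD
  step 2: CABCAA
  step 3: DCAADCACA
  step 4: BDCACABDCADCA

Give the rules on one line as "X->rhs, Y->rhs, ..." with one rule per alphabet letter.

A->CA, B->A, C->D, D->B

  step 3 ⇒ step 4: DCAADCACA ⇒ B·D·CA·CA·B·D·CA·D·CA
    A ↦ CA
    C ↦ D
    D ↦ B
  step 2 ⇒ step 3: CABCAA ⇒ D·CA·A·D·CA·CA
    B ↦ A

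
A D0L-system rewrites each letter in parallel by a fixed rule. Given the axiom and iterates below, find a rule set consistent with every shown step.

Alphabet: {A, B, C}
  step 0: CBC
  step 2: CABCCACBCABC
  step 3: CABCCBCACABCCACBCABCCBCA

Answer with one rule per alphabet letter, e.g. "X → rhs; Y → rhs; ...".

  step 2 ⇒ step 3: CABCCACBCABC ⇒ CA·BC·CB·CA·CA·BC·CA·CB·CA·BC·CB·CA
    A ↦ BC
    B ↦ CB
    C ↦ CA

A->BC, B->CB, C->CA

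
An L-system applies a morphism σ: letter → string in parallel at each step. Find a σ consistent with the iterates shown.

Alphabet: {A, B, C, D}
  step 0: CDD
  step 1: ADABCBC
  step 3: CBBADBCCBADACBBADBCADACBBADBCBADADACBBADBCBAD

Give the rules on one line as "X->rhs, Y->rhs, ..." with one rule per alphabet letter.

A->BAD, B->CB, C->ADA, D->BC

  step 0 ⇒ step 1: CDD ⇒ ADA·BC·BC
    C ↦ ADA
    D ↦ BC
    A ↦ BAD  (constrained at step 1)
    B ↦ CB  (constrained at step 1)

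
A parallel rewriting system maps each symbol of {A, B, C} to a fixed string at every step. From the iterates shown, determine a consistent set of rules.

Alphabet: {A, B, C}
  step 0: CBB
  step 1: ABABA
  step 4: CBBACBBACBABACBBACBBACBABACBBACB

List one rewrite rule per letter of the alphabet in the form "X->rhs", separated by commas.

  step 0 ⇒ step 1: CBB ⇒ A·BA·BA
    B ↦ BA
    C ↦ A
    A ↦ CB  (constrained at step 1)

A->CB, B->BA, C->A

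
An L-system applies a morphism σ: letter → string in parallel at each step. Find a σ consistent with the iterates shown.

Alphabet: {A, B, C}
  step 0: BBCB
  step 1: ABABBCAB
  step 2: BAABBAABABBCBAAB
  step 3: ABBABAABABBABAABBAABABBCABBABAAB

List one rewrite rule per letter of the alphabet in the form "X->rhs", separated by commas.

  step 2 ⇒ step 3: BAABBAABABBCBAAB ⇒ AB·BA·BA·AB·AB·BA·BA·AB·BA·AB·AB·BC·AB·BA·BA·AB
    A ↦ BA
    B ↦ AB
    C ↦ BC

A->BA, B->AB, C->BC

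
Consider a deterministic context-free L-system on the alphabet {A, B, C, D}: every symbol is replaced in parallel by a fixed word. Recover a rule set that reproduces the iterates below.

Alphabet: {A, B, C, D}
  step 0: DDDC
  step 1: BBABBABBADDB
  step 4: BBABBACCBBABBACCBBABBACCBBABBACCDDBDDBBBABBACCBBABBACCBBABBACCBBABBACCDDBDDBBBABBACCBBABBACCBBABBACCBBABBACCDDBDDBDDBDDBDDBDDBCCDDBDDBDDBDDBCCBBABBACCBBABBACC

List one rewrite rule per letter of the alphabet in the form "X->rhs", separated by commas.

A->B, B->CC, C->DDB, D->BBA

  step 0 ⇒ step 1: DDDC ⇒ BBA·BBA·BBA·DDB
    C ↦ DDB
    D ↦ BBA
    A ↦ B  (constrained at step 1)
    B ↦ CC  (constrained at step 1)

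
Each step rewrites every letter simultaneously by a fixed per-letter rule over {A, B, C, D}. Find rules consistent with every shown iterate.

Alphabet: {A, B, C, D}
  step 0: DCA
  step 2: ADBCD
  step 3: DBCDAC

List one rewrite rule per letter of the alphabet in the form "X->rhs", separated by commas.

  step 2 ⇒ step 3: ADBCD ⇒ DB·C·D·A·C
    A ↦ DB
    B ↦ D
    C ↦ A
    D ↦ C

A->DB, B->D, C->A, D->C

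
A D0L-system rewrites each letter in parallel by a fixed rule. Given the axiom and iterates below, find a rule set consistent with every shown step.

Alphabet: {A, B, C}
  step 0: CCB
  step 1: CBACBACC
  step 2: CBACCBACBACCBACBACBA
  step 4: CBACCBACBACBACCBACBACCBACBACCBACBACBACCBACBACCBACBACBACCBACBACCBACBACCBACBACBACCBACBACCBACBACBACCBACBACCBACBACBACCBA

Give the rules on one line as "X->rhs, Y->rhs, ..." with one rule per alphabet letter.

  step 1 ⇒ step 2: CBACBACC ⇒ CBA·CC·BA·CBA·CC·BA·CBA·CBA
    A ↦ BA
    B ↦ CC
    C ↦ CBA

A->BA, B->CC, C->CBA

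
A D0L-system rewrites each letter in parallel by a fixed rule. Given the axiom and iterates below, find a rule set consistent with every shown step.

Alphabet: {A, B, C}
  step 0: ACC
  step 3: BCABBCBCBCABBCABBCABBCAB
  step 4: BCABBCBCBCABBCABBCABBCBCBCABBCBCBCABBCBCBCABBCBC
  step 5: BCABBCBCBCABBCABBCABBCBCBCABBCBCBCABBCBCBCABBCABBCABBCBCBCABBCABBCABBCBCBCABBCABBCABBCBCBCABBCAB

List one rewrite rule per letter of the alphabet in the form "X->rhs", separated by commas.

  step 4 ⇒ step 5: BCABBCBCBCABBCABBCABBCBCBCABBCBCBCABBCBCBCABBCBC ⇒ BC·AB·BC·BC·BC·AB·BC·AB·BC·AB·BC·BC·BC·AB·BC·BC·BC·AB·BC·BC·BC·AB·BC·AB·BC·AB·BC·BC·BC·AB·BC·AB·BC·AB·BC·BC·BC·AB·BC·AB·BC·AB·BC·BC·BC·AB·BC·AB
    A ↦ BC
    B ↦ BC
    C ↦ AB

A->BC, B->BC, C->AB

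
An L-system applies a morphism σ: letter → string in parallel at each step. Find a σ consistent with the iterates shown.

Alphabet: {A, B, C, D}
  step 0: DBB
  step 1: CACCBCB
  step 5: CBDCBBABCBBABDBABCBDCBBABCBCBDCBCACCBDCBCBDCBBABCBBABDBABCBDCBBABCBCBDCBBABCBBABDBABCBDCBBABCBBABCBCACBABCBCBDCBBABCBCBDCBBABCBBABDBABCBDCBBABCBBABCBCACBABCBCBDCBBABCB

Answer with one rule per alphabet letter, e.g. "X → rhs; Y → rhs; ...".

  step 0 ⇒ step 1: DBB ⇒ CAC·CB·CB
    B ↦ CB
    D ↦ CAC
    A ↦ D  (constrained at step 1)
    C ↦ BAB  (constrained at step 1)

A->D, B->CB, C->BAB, D->CAC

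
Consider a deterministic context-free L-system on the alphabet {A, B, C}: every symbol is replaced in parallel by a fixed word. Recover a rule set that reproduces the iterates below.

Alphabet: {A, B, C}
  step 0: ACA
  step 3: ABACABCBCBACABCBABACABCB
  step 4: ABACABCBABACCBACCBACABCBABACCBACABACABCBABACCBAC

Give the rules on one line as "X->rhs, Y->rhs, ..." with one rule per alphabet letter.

A->AB, B->AC, C->CB

  step 3 ⇒ step 4: ABACABCBCBACABCBABACABCB ⇒ AB·AC·AB·CB·AB·AC·CB·AC·CB·AC·AB·CB·AB·AC·CB·AC·AB·AC·AB·CB·AB·AC·CB·AC
    A ↦ AB
    B ↦ AC
    C ↦ CB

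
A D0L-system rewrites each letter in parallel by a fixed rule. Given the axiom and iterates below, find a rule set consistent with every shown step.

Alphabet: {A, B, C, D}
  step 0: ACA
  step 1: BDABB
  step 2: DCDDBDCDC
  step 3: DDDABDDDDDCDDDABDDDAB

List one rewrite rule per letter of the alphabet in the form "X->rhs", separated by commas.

A->B, B->DC, C->DAB, D->DD

  step 2 ⇒ step 3: DCDDBDCDC ⇒ DD·DAB·DD·DD·DC·DD·DAB·DD·DAB
    B ↦ DC
    C ↦ DAB
    D ↦ DD
  step 0 ⇒ step 1: ACA ⇒ B·DAB·B
    A ↦ B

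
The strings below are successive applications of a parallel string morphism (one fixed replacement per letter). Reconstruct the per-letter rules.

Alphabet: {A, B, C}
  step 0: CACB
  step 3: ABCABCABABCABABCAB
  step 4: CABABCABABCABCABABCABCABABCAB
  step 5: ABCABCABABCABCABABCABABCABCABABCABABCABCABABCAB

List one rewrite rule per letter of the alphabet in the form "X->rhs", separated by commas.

A->C, B->AB, C->AB

  step 4 ⇒ step 5: CABABCABABCABCABABCABCABABCAB ⇒ AB·C·AB·C·AB·AB·C·AB·C·AB·AB·C·AB·AB·C·AB·C·AB·AB·C·AB·AB·C·AB·C·AB·AB·C·AB
    A ↦ C
    B ↦ AB
    C ↦ AB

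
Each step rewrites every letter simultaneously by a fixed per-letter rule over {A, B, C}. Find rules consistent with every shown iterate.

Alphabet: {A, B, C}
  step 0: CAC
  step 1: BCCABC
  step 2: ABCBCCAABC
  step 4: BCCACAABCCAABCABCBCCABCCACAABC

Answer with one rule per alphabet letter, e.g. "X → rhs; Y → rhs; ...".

A->CA, B->A, C->BC

  step 1 ⇒ step 2: BCCABC ⇒ A·BC·BC·CA·A·BC
    A ↦ CA
    B ↦ A
    C ↦ BC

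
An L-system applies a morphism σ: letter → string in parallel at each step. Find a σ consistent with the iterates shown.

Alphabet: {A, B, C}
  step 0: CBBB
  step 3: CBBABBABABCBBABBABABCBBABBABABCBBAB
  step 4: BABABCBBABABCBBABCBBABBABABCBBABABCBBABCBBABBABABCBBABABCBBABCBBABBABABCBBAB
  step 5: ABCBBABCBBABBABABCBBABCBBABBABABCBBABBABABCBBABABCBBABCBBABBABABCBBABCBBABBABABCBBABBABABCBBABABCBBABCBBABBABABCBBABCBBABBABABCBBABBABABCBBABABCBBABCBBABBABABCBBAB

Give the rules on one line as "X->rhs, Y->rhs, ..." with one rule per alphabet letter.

  step 4 ⇒ step 5: BABABCBBABABCBBABCBBABBABABCBBABABCBBABCBBABBABABCBBABABCBBABCBBABBABABCBBAB ⇒ AB·CBB·AB·CBB·AB·B·AB·AB·CBB·AB·CBB·AB·B·AB·AB·CBB·AB·B·AB·AB·CBB·AB·AB·CBB·AB·CBB·AB·B·AB·AB·CBB·AB·CBB·AB·B·AB·AB·CBB·AB·B·AB·AB·CBB·AB·AB·CBB·AB·CBB·AB·B·AB·AB·CBB·AB·CBB·AB·B·AB·AB·CBB·AB·B·AB·AB·CBB·AB·AB·CBB·AB·CBB·AB·B·AB·AB·CBB·AB
    A ↦ CBB
    B ↦ AB
    C ↦ B

A->CBB, B->AB, C->B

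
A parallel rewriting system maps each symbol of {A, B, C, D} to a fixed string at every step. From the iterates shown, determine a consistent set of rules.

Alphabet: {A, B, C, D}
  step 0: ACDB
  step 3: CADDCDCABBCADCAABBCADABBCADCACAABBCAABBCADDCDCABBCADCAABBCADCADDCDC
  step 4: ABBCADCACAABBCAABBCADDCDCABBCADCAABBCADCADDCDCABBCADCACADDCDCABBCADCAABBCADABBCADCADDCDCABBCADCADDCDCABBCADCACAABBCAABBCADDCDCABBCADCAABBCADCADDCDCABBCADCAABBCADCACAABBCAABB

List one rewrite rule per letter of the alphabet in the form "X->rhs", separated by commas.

  step 3 ⇒ step 4: CADDCDCABBCADCAABBCADABBCADCACAABBCAABBCADDCDCABBCADCAABBCADCADDCDC ⇒ ABB·CAD·CA·CA·ABB·CA·ABB·CAD·DC·DC·ABB·CAD·CA·ABB·CAD·CAD·DC·DC·ABB·CAD·CA·CAD·DC·DC·ABB·CAD·CA·ABB·CAD·ABB·CAD·CAD·DC·DC·ABB·CAD·CAD·DC·DC·ABB·CAD·CA·CA·ABB·CA·ABB·CAD·DC·DC·ABB·CAD·CA·ABB·CAD·CAD·DC·DC·ABB·CAD·CA·ABB·CAD·CA·CA·ABB·CA·ABB
    A ↦ CAD
    B ↦ DC
    C ↦ ABB
    D ↦ CA

A->CAD, B->DC, C->ABB, D->CA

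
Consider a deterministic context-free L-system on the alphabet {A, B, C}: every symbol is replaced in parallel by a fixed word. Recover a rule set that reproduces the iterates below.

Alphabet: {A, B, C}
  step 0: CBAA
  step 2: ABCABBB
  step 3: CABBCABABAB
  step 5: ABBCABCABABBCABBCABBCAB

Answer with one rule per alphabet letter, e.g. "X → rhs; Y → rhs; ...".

A->C, B->AB, C->B

  step 2 ⇒ step 3: ABCABBB ⇒ C·AB·B·C·AB·AB·AB
    A ↦ C
    B ↦ AB
    C ↦ B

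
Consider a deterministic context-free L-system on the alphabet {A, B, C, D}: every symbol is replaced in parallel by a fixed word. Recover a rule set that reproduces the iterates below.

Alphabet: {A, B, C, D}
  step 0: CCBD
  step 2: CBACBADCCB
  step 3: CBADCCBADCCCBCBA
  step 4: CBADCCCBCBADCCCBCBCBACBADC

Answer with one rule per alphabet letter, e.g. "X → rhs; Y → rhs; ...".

A->DC, B->A, C->CB, D->C

  step 3 ⇒ step 4: CBADCCBADCCCBCBA ⇒ CB·A·DC·C·CB·CB·A·DC·C·CB·CB·CB·A·CB·A·DC
    A ↦ DC
    B ↦ A
    C ↦ CB
    D ↦ C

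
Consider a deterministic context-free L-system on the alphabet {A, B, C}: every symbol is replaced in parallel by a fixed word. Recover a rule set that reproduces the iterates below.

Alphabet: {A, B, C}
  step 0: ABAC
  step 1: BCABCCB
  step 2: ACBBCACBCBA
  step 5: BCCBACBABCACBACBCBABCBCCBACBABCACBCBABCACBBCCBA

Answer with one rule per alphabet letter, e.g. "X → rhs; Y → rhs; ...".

A->BC, B->A, C->CB

  step 1 ⇒ step 2: BCABCCB ⇒ A·CB·BC·A·CB·CB·A
    A ↦ BC
    B ↦ A
    C ↦ CB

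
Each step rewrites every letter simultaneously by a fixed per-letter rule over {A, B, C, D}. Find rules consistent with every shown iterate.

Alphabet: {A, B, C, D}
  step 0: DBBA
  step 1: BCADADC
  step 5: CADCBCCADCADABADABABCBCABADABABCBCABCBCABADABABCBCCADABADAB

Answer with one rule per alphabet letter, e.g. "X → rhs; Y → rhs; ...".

A->C, B->AD, C->AB, D->BC

  step 0 ⇒ step 1: DBBA ⇒ BC·AD·AD·C
    A ↦ C
    B ↦ AD
    D ↦ BC
    C ↦ AB  (constrained at step 1)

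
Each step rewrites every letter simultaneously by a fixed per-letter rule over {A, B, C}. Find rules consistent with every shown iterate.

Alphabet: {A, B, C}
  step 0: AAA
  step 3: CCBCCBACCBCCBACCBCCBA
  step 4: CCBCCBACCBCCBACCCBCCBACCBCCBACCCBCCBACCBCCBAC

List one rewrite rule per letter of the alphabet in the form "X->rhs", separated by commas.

A->C, B->A, C->CCB

  step 3 ⇒ step 4: CCBCCBACCBCCBACCBCCBA ⇒ CCB·CCB·A·CCB·CCB·A·C·CCB·CCB·A·CCB·CCB·A·C·CCB·CCB·A·CCB·CCB·A·C
    A ↦ C
    B ↦ A
    C ↦ CCB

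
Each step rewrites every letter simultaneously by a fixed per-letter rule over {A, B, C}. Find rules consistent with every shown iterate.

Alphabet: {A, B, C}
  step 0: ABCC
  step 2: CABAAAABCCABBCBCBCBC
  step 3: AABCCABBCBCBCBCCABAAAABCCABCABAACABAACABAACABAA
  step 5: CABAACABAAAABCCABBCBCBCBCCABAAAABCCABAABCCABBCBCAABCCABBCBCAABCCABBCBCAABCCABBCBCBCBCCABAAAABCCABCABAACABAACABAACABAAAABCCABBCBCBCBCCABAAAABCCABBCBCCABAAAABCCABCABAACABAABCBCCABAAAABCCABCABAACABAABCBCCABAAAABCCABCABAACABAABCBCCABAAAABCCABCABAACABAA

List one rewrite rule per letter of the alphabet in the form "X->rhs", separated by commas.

  step 2 ⇒ step 3: CABAAAABCCABBCBCBCBC ⇒ AA·BC·CAB·BC·BC·BC·BC·CAB·AA·AA·BC·CAB·CAB·AA·CAB·AA·CAB·AA·CAB·AA
    A ↦ BC
    B ↦ CAB
    C ↦ AA

A->BC, B->CAB, C->AA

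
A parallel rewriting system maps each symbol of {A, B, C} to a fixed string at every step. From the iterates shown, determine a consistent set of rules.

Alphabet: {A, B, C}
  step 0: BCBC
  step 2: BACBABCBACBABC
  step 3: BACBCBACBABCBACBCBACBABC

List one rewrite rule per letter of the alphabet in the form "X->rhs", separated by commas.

  step 2 ⇒ step 3: BACBABCBACBABC ⇒ BA·C·BC·BA·C·BA·BC·BA·C·BC·BA·C·BA·BC
    A ↦ C
    B ↦ BA
    C ↦ BC

A->C, B->BA, C->BC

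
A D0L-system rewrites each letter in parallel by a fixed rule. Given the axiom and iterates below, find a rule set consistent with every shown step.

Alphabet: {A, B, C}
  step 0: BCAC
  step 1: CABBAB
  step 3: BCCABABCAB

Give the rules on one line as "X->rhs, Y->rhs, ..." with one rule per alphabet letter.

  step 0 ⇒ step 1: BCAC ⇒ C·AB·B·AB
    A ↦ B
    B ↦ C
    C ↦ AB

A->B, B->C, C->AB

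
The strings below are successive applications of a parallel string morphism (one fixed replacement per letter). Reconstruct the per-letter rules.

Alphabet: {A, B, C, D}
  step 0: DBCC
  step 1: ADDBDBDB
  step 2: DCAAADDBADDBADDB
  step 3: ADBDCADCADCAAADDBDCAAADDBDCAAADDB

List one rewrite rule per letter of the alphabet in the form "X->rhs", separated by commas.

  step 2 ⇒ step 3: DCAAADDBADDBADDB ⇒ A·DB·DCA·DCA·DCA·A·A·DDB·DCA·A·A·DDB·DCA·A·A·DDB
    A ↦ DCA
    B ↦ DDB
    C ↦ DB
    D ↦ A

A->DCA, B->DDB, C->DB, D->A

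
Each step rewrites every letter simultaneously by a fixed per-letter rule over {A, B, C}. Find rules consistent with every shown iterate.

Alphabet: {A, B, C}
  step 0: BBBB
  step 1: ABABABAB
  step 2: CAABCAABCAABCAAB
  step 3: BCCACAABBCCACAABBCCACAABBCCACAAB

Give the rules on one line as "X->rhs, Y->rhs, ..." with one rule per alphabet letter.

  step 2 ⇒ step 3: CAABCAABCAABCAAB ⇒ BC·CA·CA·AB·BC·CA·CA·AB·BC·CA·CA·AB·BC·CA·CA·AB
    A ↦ CA
    B ↦ AB
    C ↦ BC

A->CA, B->AB, C->BC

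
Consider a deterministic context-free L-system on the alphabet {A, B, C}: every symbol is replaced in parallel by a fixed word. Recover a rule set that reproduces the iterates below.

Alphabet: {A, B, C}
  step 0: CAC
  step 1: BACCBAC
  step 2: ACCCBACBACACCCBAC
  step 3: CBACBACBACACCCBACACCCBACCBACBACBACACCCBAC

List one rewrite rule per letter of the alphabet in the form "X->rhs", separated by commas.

  step 2 ⇒ step 3: ACCCBACBACACCCBAC ⇒ C·BAC·BAC·BAC·ACC·C·BAC·ACC·C·BAC·C·BAC·BAC·BAC·ACC·C·BAC
    A ↦ C
    B ↦ ACC
    C ↦ BAC

A->C, B->ACC, C->BAC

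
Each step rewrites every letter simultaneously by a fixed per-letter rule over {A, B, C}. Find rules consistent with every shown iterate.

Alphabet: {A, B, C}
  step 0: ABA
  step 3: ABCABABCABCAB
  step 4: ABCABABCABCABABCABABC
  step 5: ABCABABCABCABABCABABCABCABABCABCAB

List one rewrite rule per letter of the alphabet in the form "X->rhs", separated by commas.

  step 4 ⇒ step 5: ABCABABCABCABABCABABC ⇒ AB·C·AB·AB·C·AB·C·AB·AB·C·AB·AB·C·AB·C·AB·AB·C·AB·C·AB
    A ↦ AB
    B ↦ C
    C ↦ AB

A->AB, B->C, C->AB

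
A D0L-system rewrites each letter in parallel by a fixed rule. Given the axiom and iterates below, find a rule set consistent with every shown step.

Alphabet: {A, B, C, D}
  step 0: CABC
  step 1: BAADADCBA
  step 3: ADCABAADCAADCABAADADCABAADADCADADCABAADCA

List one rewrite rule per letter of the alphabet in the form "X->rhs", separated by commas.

A->AD, B->ADC, C->BA, D->CA

  step 0 ⇒ step 1: CABC ⇒ BA·AD·ADC·BA
    A ↦ AD
    B ↦ ADC
    C ↦ BA
    D ↦ CA  (constrained at step 1)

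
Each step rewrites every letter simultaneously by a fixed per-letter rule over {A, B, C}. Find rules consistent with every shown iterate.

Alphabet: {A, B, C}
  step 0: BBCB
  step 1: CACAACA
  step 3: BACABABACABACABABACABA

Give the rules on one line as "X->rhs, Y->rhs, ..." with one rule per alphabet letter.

A->BA, B->CA, C->A

  step 0 ⇒ step 1: BBCB ⇒ CA·CA·A·CA
    B ↦ CA
    C ↦ A
    A ↦ BA  (constrained at step 1)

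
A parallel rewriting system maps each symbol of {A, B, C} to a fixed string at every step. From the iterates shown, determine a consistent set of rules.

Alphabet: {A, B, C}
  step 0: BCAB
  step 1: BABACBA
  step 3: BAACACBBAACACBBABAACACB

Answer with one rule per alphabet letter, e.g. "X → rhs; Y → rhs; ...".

  step 0 ⇒ step 1: BCAB ⇒ BA·B·AC·BA
    A ↦ AC
    B ↦ BA
    C ↦ B

A->AC, B->BA, C->B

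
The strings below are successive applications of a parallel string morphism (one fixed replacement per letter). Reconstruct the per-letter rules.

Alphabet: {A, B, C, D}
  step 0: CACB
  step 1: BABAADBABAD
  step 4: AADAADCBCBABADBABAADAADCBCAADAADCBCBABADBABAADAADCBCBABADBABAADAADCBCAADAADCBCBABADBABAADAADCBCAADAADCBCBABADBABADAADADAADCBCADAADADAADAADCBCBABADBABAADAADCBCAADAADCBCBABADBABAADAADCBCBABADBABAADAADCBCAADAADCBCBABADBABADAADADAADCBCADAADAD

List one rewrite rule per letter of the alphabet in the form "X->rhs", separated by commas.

A->AAD, B->AD, C->BAB, D->CBC

  step 0 ⇒ step 1: CACB ⇒ BAB·AAD·BAB·AD
    A ↦ AAD
    B ↦ AD
    C ↦ BAB
    D ↦ CBC  (constrained at step 1)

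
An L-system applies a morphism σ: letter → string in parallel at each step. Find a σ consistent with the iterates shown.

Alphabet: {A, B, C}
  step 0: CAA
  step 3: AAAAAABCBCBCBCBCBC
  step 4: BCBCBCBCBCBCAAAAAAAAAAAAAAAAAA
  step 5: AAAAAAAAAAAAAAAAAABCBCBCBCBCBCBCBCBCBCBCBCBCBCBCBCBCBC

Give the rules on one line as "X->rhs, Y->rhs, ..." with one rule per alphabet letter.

  step 4 ⇒ step 5: BCBCBCBCBCBCAAAAAAAAAAAAAAAAAA ⇒ A·AA·A·AA·A·AA·A·AA·A·AA·A·AA·BC·BC·BC·BC·BC·BC·BC·BC·BC·BC·BC·BC·BC·BC·BC·BC·BC·BC
    A ↦ BC
    B ↦ A
    C ↦ AA

A->BC, B->A, C->AA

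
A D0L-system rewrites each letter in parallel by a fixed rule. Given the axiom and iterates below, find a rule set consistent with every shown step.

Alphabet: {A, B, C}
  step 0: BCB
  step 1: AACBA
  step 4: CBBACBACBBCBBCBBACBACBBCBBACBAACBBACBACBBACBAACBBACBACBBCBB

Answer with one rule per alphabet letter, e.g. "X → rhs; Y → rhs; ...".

A->CBB, B->A, C->ACB

  step 0 ⇒ step 1: BCB ⇒ A·ACB·A
    B ↦ A
    C ↦ ACB
    A ↦ CBB  (constrained at step 1)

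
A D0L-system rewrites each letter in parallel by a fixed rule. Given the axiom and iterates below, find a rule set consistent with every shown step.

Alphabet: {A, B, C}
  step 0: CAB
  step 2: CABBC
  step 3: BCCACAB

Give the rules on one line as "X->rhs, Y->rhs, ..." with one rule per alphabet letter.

A->C, B->CA, C->B

  step 2 ⇒ step 3: CABBC ⇒ B·C·CA·CA·B
    A ↦ C
    B ↦ CA
    C ↦ B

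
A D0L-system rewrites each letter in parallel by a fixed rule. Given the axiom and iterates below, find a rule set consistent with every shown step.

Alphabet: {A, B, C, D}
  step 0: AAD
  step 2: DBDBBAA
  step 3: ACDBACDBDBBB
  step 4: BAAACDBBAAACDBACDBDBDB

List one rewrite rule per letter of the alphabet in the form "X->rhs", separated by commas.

A->B, B->DB, C->AA, D->AC

  step 3 ⇒ step 4: ACDBACDBDBBB ⇒ B·AA·AC·DB·B·AA·AC·DB·AC·DB·DB·DB
    A ↦ B
    B ↦ DB
    C ↦ AA
    D ↦ AC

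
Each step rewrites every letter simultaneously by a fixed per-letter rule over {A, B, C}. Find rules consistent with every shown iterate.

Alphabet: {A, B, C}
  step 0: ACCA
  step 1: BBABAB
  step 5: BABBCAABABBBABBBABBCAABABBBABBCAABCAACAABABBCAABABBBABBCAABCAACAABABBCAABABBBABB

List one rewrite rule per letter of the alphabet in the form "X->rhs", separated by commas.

A->B, B->CAA, C->BA

  step 0 ⇒ step 1: ACCA ⇒ B·BA·BA·B
    A ↦ B
    C ↦ BA
    B ↦ CAA  (constrained at step 1)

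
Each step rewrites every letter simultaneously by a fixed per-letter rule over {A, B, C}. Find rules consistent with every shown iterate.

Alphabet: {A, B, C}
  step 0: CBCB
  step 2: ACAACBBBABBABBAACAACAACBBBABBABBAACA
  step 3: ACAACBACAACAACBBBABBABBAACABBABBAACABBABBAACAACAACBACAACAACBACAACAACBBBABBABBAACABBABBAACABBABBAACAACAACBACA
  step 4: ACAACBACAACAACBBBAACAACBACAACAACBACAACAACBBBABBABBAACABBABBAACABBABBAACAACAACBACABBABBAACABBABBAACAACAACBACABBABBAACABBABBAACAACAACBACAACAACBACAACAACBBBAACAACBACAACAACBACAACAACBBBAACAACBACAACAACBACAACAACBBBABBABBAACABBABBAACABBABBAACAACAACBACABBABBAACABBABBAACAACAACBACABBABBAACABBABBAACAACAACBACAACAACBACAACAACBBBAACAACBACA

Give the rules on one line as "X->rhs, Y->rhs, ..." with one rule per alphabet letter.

  step 3 ⇒ step 4: ACAACBACAACAACBBBABBABBAACABBABBAACABBABBAACAACAACBACAACAACBACAACAACBBBABBABBAACABBABBAACABBABBAACAACAACBACA ⇒ ACA·ACB·ACA·ACA·ACB·BBA·ACA·ACB·ACA·ACA·ACB·ACA·ACA·ACB·BBA·BBA·BBA·ACA·BBA·BBA·ACA·BBA·BBA·ACA·ACA·ACB·ACA·BBA·BBA·ACA·BBA·BBA·ACA·ACA·ACB·ACA·BBA·BBA·ACA·BBA·BBA·ACA·ACA·ACB·ACA·ACA·ACB·ACA·ACA·ACB·BBA·ACA·ACB·ACA·ACA·ACB·ACA·ACA·ACB·BBA·ACA·ACB·ACA·ACA·ACB·ACA·ACA·ACB·BBA·BBA·BBA·ACA·BBA·BBA·ACA·BBA·BBA·ACA·ACA·ACB·ACA·BBA·BBA·ACA·BBA·BBA·ACA·ACA·ACB·ACA·BBA·BBA·ACA·BBA·BBA·ACA·ACA·ACB·ACA·ACA·ACB·ACA·ACA·ACB·BBA·ACA·ACB·ACA
    A ↦ ACA
    B ↦ BBA
    C ↦ ACB

A->ACA, B->BBA, C->ACB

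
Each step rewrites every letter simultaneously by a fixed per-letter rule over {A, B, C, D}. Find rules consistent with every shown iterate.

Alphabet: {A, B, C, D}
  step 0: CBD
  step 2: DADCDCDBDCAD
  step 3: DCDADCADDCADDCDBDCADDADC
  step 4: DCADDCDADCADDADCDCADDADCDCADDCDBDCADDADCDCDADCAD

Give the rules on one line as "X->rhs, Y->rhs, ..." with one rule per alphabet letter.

A->DA, B->DB, C->AD, D->DC

  step 3 ⇒ step 4: DCDADCADDCADDCDBDCADDADC ⇒ DC·AD·DC·DA·DC·AD·DA·DC·DC·AD·DA·DC·DC·AD·DC·DB·DC·AD·DA·DC·DC·DA·DC·AD
    A ↦ DA
    B ↦ DB
    C ↦ AD
    D ↦ DC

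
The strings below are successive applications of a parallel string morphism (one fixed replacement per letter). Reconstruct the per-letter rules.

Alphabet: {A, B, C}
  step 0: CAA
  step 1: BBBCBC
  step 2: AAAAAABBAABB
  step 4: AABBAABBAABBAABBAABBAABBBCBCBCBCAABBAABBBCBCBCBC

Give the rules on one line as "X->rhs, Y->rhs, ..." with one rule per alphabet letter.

  step 1 ⇒ step 2: BBBCBC ⇒ AA·AA·AA·BB·AA·BB
    B ↦ AA
    C ↦ BB
  step 0 ⇒ step 1: CAA ⇒ BB·BC·BC
    A ↦ BC

A->BC, B->AA, C->BB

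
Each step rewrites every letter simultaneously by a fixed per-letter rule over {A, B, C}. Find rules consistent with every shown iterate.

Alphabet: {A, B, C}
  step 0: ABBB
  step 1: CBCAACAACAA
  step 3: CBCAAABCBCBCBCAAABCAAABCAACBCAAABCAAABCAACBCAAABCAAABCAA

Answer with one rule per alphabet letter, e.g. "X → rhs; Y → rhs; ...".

  step 0 ⇒ step 1: ABBB ⇒ CB·CAA·CAA·CAA
    A ↦ CB
    B ↦ CAA
    C ↦ AB  (constrained at step 1)

A->CB, B->CAA, C->AB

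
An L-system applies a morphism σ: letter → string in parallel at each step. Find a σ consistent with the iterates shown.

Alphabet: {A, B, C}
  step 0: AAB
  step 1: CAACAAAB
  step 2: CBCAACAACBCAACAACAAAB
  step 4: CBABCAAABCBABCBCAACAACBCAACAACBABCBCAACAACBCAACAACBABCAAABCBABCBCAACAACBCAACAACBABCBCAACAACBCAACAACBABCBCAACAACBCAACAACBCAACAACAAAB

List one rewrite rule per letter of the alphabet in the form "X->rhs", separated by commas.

A->CAA, B->AB, C->CB

  step 1 ⇒ step 2: CAACAAAB ⇒ CB·CAA·CAA·CB·CAA·CAA·CAA·AB
    A ↦ CAA
    B ↦ AB
    C ↦ CB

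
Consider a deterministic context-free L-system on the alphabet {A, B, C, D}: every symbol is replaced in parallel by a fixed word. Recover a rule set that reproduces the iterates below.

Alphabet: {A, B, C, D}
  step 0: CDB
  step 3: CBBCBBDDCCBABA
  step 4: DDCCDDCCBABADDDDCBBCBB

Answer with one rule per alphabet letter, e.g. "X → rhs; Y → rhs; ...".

A->BB, B->C, C->DD, D->BA

  step 3 ⇒ step 4: CBBCBBDDCCBABA ⇒ DD·C·C·DD·C·C·BA·BA·DD·DD·C·BB·C·BB
    A ↦ BB
    B ↦ C
    C ↦ DD
    D ↦ BA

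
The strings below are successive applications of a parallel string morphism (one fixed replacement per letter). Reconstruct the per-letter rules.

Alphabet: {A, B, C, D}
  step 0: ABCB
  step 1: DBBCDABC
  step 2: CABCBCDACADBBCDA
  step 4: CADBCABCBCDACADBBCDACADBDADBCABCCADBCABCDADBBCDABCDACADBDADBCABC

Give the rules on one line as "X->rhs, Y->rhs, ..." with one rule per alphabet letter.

  step 1 ⇒ step 2: DBBCDABC ⇒ CA·BC·BC·DA·CA·DB·BC·DA
    A ↦ DB
    B ↦ BC
    C ↦ DA
    D ↦ CA

A->DB, B->BC, C->DA, D->CA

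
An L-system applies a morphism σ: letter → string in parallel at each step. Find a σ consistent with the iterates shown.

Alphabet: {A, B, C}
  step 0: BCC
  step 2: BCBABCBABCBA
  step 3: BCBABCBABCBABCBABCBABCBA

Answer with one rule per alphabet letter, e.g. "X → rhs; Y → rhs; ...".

A->BA, B->BC, C->BA

  step 2 ⇒ step 3: BCBABCBABCBA ⇒ BC·BA·BC·BA·BC·BA·BC·BA·BC·BA·BC·BA
    A ↦ BA
    B ↦ BC
    C ↦ BA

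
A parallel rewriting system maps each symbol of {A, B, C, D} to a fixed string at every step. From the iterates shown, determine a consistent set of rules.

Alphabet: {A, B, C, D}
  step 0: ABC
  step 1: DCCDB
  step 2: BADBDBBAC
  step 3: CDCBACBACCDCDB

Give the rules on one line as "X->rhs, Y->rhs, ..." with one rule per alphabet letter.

A->DC, B->C, C->DB, D->BA

  step 2 ⇒ step 3: BADBDBBAC ⇒ C·DC·BA·C·BA·C·C·DC·DB
    A ↦ DC
    B ↦ C
    C ↦ DB
    D ↦ BA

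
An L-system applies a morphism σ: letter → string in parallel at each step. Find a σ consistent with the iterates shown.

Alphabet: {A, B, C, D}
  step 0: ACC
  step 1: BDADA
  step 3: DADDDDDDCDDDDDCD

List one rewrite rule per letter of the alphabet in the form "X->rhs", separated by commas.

  step 0 ⇒ step 1: ACC ⇒ B·DA·DA
    A ↦ B
    C ↦ DA
    B ↦ CD  (constrained at step 1)
    D ↦ DD  (constrained at step 1)

A->B, B->CD, C->DA, D->DD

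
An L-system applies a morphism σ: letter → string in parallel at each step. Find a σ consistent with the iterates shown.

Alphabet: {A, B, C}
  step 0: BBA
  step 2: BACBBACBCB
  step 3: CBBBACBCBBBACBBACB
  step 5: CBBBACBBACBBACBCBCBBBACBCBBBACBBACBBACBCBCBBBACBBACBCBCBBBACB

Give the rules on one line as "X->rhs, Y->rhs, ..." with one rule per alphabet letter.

A->B, B->CB, C->BA

  step 2 ⇒ step 3: BACBBACBCB ⇒ CB·B·BA·CB·CB·B·BA·CB·BA·CB
    A ↦ B
    B ↦ CB
    C ↦ BA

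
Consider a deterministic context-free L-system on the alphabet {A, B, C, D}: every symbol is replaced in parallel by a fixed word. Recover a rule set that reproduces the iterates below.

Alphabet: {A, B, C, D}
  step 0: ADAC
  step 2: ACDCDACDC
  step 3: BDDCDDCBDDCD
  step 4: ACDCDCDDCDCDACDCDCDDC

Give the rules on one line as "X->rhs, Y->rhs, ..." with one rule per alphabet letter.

  step 3 ⇒ step 4: BDDCDDCBDDCD ⇒ AC·DC·DC·D·DC·DC·D·AC·DC·DC·D·DC
    B ↦ AC
    C ↦ D
    D ↦ DC
  step 2 ⇒ step 3: ACDCDACDC ⇒ B·D·DC·D·DC·B·D·DC·D
    A ↦ B

A->B, B->AC, C->D, D->DC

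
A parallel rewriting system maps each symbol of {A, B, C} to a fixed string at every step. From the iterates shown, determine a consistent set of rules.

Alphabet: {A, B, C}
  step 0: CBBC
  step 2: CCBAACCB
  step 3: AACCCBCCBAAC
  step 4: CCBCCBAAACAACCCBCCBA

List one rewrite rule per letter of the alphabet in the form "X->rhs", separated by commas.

  step 3 ⇒ step 4: AACCCBCCBAAC ⇒ CCB·CCB·A·A·A·C·A·A·C·CCB·CCB·A
    A ↦ CCB
    B ↦ C
    C ↦ A

A->CCB, B->C, C->A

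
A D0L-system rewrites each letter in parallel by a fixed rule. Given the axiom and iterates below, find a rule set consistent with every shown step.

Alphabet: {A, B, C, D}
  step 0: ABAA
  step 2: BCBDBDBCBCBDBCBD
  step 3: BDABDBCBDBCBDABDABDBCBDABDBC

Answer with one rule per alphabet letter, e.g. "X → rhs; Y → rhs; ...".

A->DB, B->BD, C->A, D->BC

  step 2 ⇒ step 3: BCBDBDBCBCBDBCBD ⇒ BD·A·BD·BC·BD·BC·BD·A·BD·A·BD·BC·BD·A·BD·BC
    B ↦ BD
    C ↦ A
    D ↦ BC
    A ↦ DB  (constrained at step 0)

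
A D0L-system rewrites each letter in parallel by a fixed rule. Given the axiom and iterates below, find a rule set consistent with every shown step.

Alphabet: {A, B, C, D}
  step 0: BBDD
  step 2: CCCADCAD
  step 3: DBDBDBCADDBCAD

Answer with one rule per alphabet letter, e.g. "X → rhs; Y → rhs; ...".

  step 2 ⇒ step 3: CCCADCAD ⇒ DB·DB·DB·C·AD·DB·C·AD
    A ↦ C
    C ↦ DB
    D ↦ AD
    B ↦ A  (constrained at step 0)

A->C, B->A, C->DB, D->AD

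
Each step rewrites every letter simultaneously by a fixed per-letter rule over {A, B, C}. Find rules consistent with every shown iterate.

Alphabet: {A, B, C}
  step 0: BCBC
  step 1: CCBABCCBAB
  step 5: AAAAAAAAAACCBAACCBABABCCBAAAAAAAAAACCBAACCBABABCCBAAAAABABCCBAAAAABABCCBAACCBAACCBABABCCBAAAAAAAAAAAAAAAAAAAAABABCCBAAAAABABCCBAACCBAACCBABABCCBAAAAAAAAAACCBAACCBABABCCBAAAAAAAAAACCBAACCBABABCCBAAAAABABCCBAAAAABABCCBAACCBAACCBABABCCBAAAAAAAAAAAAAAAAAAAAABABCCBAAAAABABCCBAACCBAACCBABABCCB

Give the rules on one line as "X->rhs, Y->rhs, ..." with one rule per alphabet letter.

  step 0 ⇒ step 1: BCBC ⇒ CCB·AB·CCB·AB
    B ↦ CCB
    C ↦ AB
    A ↦ AA  (constrained at step 1)

A->AA, B->CCB, C->AB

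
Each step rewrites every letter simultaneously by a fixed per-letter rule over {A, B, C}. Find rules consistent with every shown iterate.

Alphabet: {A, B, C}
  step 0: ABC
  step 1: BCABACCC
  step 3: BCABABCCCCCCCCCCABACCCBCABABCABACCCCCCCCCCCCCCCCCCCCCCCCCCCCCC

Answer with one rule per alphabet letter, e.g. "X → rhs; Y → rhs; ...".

A->BC, B->ABA, C->CCC

  step 0 ⇒ step 1: ABC ⇒ BC·ABA·CCC
    A ↦ BC
    B ↦ ABA
    C ↦ CCC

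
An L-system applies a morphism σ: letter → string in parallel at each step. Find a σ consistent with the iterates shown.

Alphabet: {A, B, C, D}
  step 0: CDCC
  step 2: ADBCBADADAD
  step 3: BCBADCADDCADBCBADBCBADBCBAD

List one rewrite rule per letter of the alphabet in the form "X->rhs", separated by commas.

A->BCB, B->CAD, C->D, D->AD

  step 2 ⇒ step 3: ADBCBADADAD ⇒ BCB·AD·CAD·D·CAD·BCB·AD·BCB·AD·BCB·AD
    A ↦ BCB
    B ↦ CAD
    C ↦ D
    D ↦ AD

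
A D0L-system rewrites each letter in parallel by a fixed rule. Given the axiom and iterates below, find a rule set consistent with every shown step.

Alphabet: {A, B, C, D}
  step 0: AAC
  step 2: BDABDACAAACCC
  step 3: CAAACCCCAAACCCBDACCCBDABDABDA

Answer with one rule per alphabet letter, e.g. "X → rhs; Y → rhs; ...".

A->C, B->CAA, C->BDA, D->ACC

  step 2 ⇒ step 3: BDABDACAAACCC ⇒ CAA·ACC·C·CAA·ACC·C·BDA·C·C·C·BDA·BDA·BDA
    A ↦ C
    B ↦ CAA
    C ↦ BDA
    D ↦ ACC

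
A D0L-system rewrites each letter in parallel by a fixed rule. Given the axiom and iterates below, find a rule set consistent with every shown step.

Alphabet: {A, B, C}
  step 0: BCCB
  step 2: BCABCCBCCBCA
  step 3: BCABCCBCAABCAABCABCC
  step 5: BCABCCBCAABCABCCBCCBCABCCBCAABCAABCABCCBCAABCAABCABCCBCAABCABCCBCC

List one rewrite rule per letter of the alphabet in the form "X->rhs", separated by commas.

  step 2 ⇒ step 3: BCABCCBCCBCA ⇒ BC·A·BCC·BC·A·A·BC·A·A·BC·A·BCC
    A ↦ BCC
    B ↦ BC
    C ↦ A

A->BCC, B->BC, C->A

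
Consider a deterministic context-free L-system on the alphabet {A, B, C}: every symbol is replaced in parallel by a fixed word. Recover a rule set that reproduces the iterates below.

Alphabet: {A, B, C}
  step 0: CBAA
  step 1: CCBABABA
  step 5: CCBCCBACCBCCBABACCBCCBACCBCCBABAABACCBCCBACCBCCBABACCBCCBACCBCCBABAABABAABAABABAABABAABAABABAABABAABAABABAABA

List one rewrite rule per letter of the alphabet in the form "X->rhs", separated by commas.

  step 0 ⇒ step 1: CBAA ⇒ CCB·A·BA·BA
    A ↦ BA
    B ↦ A
    C ↦ CCB

A->BA, B->A, C->CCB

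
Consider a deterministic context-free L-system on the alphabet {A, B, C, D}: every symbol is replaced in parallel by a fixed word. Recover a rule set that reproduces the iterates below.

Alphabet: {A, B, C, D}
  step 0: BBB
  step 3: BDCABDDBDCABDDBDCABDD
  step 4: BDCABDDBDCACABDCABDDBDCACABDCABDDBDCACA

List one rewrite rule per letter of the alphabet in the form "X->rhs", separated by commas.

A->DD, B->BD, C->B, D->CA

  step 3 ⇒ step 4: BDCABDDBDCABDDBDCABDD ⇒ BD·CA·B·DD·BD·CA·CA·BD·CA·B·DD·BD·CA·CA·BD·CA·B·DD·BD·CA·CA
    A ↦ DD
    B ↦ BD
    C ↦ B
    D ↦ CA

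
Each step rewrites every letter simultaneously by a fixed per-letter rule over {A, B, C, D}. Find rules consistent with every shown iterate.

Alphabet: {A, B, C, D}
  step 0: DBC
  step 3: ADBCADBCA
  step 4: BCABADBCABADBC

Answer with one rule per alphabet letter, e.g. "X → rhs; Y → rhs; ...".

  step 3 ⇒ step 4: ADBCADBCA ⇒ BC·AB·A·D·BC·AB·A·D·BC
    A ↦ BC
    B ↦ A
    C ↦ D
    D ↦ AB

A->BC, B->A, C->D, D->AB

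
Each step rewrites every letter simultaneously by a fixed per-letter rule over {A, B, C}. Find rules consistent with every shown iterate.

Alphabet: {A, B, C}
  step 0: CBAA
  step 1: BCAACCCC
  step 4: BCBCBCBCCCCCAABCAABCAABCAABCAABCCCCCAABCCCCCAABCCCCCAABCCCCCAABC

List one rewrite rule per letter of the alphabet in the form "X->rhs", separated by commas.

A->CC, B->AA, C->BC

  step 0 ⇒ step 1: CBAA ⇒ BC·AA·CC·CC
    A ↦ CC
    B ↦ AA
    C ↦ BC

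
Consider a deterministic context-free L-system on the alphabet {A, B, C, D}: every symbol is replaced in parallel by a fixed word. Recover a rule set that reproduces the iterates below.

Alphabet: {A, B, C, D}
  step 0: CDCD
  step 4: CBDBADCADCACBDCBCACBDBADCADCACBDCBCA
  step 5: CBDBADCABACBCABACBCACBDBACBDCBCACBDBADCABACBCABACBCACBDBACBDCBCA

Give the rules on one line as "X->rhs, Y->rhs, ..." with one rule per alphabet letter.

A->CA, B->D, C->CB, D->BA

  step 4 ⇒ step 5: CBDBADCADCACBDCBCACBDBADCADCACBDCBCA ⇒ CB·D·BA·D·CA·BA·CB·CA·BA·CB·CA·CB·D·BA·CB·D·CB·CA·CB·D·BA·D·CA·BA·CB·CA·BA·CB·CA·CB·D·BA·CB·D·CB·CA
    A ↦ CA
    B ↦ D
    C ↦ CB
    D ↦ BA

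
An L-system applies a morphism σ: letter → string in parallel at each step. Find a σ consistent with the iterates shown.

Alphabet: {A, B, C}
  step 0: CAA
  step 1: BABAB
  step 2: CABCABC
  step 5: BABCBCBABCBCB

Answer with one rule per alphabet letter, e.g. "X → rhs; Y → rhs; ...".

A->AB, B->C, C->B

  step 1 ⇒ step 2: BABAB ⇒ C·AB·C·AB·C
    A ↦ AB
    B ↦ C
  step 0 ⇒ step 1: CAA ⇒ B·AB·AB
    C ↦ B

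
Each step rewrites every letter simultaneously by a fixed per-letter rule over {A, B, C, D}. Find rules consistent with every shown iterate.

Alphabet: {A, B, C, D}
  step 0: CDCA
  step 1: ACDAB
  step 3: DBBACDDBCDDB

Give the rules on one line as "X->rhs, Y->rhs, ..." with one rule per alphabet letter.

A->B, B->DB, C->A, D->CD

  step 0 ⇒ step 1: CDCA ⇒ A·CD·A·B
    A ↦ B
    C ↦ A
    D ↦ CD
    B ↦ DB  (constrained at step 1)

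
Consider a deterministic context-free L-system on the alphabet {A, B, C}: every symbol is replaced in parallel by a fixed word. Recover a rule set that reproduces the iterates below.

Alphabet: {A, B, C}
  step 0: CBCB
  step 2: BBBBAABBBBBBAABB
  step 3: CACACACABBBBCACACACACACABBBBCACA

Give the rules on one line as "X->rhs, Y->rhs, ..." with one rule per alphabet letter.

A->BB, B->CA, C->AA

  step 2 ⇒ step 3: BBBBAABBBBBBAABB ⇒ CA·CA·CA·CA·BB·BB·CA·CA·CA·CA·CA·CA·BB·BB·CA·CA
    A ↦ BB
    B ↦ CA
    C ↦ AA  (constrained at step 0)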